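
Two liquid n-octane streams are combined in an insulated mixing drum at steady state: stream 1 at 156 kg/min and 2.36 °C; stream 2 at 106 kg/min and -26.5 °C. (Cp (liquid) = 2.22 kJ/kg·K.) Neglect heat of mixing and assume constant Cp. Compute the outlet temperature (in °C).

T_out = -9.32 °C

No heat crosses the boundary, so H_out = H_in.
Σ ṁᵢCp,ᵢTᵢ = 156×2.22×2.36 + 106×2.22×-26.5 = -5418.7
Σ ṁᵢCp,ᵢ = 156×2.22 + 106×2.22 = 581.64
T_out = -5418.7 / 581.64 = -9.3162 °C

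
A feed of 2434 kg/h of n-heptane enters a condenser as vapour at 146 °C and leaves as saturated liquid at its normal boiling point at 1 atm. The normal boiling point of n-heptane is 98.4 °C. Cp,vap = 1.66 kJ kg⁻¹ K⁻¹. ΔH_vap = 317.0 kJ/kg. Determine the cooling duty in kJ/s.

vapour 146→98.4 °C: -79.016 kJ/kg
condensation at 98.4 °C: -317 kJ/kg
Δh = -79.016 + -317 = -396.02 kJ/kg
Q = ṁ·Δh = 2434 kg/h × -396.02 kJ/kg = -963900 kJ/h
|Q| = 267.75 kW

Q_c = 268 kJ/s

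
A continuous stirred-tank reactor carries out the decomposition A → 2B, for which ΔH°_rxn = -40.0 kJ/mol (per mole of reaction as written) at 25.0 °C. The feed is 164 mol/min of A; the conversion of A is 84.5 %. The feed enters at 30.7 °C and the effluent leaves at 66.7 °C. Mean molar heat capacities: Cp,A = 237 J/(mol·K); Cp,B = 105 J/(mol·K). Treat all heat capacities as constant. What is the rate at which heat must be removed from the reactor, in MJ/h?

Q_out = 258 MJ/h

Extent of reaction ξ = 0.845 × 164 = 138.58 mol/min
Reaction term: ξ·ΔH°_rxn = 138.58 × -40.0 = -5543.2 kJ/min
Sensible, feed 30.7→25 °C: -221.55 kJ/min
Outlet flows (mol/min): A 25.42, B 277.16
Sensible, products 25→66.7 °C: 1464.8 kJ/min
Q = ΔH = -4300 kJ/min = -71.666 kW
Heat removed = 258 MJ/h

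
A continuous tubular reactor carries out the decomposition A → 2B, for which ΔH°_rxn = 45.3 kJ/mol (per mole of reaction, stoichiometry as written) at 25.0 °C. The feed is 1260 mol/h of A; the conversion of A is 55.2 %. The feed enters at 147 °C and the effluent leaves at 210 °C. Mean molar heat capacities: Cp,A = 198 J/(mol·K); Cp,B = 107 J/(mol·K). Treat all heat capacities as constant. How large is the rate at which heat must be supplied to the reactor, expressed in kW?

Q_in = 13.7 kW

Extent of reaction ξ = 0.552 × 1260 = 695.52 mol/h
Reaction term: ξ·ΔH°_rxn = 695.52 × 45.3 = 31507 kJ/h
Sensible, feed 147→25 °C: -30437 kJ/h
Outlet flows (mol/h): A 564.48, B 1391
Sensible, products 25→210 °C: 48213 kJ/h
Q = ΔH = 49283 kJ/h = 13.69 kW
Heat supplied = 13.69 kW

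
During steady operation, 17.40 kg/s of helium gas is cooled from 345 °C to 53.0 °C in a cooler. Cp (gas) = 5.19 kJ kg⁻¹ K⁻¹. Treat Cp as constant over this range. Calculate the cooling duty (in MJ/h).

Q = ṁ·Cp·ΔT = 17.40 × 5.19 × (53.0 − 345) = -26369 kJ/s
Cooling duty = 94930 MJ/h

Q_c = 94900 MJ/h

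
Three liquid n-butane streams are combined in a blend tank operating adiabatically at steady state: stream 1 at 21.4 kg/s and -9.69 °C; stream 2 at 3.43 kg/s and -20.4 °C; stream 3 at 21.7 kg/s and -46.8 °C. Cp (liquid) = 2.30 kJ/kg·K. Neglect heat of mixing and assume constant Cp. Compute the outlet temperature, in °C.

T_out = -27.8 °C

Adiabatic, steady state ⇒ Σ ṁᵢCp,ᵢ(T_out − Tᵢ) = 0
Σ ṁᵢCp,ᵢTᵢ = 21.4×2.30×-9.69 + 3.43×2.30×-20.4 + 21.7×2.30×-46.8 = -2973.7
Σ ṁᵢCp,ᵢ = 21.4×2.30 + 3.43×2.30 + 21.7×2.30 = 107.02
T_out = -2973.7 / 107.02 = -27.786 °C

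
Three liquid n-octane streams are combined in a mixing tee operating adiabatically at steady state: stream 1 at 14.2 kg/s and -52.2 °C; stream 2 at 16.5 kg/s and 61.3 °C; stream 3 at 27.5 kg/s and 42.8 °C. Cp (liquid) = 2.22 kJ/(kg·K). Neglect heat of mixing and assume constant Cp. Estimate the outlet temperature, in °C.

Adiabatic, steady state ⇒ Σ ṁᵢCp,ᵢ(T_out − Tᵢ) = 0
T_out = Σ ṁᵢCp,ᵢTᵢ / Σ ṁᵢCp,ᵢ
      = 3212.8 / 129.2 = 24.866 °C

T_out = 24.9 °C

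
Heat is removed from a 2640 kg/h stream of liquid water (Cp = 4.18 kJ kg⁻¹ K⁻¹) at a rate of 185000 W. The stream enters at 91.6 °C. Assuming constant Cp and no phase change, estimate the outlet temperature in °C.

Q = 185000 W = 666000 kJ/h
ΔT = Q/(ṁ·Cp) = 666000/(2640×4.18) = 60.352 K
T_out = 91.6 − 60.352 = 31.248 °C

T_out = 31.2 °C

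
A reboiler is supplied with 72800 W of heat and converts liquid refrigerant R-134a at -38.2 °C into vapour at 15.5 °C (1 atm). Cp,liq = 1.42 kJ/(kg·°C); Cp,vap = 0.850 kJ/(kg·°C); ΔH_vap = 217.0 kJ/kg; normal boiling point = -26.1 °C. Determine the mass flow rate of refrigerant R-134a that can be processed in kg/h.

Δh = 1.42×(-26.1−-38.2) + 217.0 + 0.850×(15.5−-26.1) = 269.54 kJ/kg
Q = 72800 W = 72.8 kJ/s = 262080 kJ/h
ṁ = Q/Δh = 262080 / 269.54 = 972.32 kg/h

ṁ = 972 kg/h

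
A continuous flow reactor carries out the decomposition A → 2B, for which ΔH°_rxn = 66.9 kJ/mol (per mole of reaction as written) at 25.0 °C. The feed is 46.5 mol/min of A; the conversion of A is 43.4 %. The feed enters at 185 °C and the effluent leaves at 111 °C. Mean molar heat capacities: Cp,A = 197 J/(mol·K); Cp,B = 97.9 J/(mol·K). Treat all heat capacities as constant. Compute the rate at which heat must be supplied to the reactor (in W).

Extent of reaction ξ = 0.434 × 46.5 = 20.181 mol/min
Reaction term: ξ·ΔH°_rxn = 20.181 × 66.9 = 1350.1 kJ/min
Sensible, feed 185→25 °C: -1465.7 kJ/min
Outlet flows (mol/min): A 26.319, B 40.362
Sensible, products 25→111 °C: 785.72 kJ/min
Q = ΔH = 670.15 kJ/min = 11.169 kW
Heat supplied = 11169 W

Q_in = 11200 W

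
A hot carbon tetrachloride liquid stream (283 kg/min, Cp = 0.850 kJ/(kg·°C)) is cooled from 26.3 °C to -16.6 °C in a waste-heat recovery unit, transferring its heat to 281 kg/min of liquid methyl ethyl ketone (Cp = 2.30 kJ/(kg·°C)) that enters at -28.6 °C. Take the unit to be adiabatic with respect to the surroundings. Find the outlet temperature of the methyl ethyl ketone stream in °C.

T_c,out = -12.6 °C

Heat released by hot stream: Q = 283 × 0.850 × (26.3 − -16.6) = 10320 kJ/min
Energy balance on cold side (adiabatic exchanger): Q = ṁ_c·Cp_c·(T_c,out − T_c,in)
T_c,out = -28.6 + 10320/(281 × 2.30) = -12.633 °C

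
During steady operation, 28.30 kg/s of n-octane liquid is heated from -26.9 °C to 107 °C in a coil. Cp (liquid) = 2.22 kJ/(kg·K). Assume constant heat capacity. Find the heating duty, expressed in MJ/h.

Q = 30300 MJ/h

Q = ṁ·Cp·ΔT = 28.30 × 2.22 × (107 − -26.9) = 8412.4 kJ/s
Heating duty = 30285 MJ/h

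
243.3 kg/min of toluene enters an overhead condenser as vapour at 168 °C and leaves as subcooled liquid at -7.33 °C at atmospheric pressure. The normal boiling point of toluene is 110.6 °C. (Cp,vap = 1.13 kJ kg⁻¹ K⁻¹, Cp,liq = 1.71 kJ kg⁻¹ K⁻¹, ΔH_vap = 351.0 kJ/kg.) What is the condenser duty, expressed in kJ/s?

Q_c = 2500 kJ/s

vapour 168→110.6 °C: -64.862 kJ/kg
condensation at 110.6 °C: -351 kJ/kg
liquid 110.6→-7.33 °C: -201.66 kJ/kg
Δh = -64.862 + -351 + -201.66 = -617.52 kJ/kg
Q = ṁ·Δh = 243.3 kg/min × -617.52 kJ/kg = -150240 kJ/min
|Q| = 2504.1 kW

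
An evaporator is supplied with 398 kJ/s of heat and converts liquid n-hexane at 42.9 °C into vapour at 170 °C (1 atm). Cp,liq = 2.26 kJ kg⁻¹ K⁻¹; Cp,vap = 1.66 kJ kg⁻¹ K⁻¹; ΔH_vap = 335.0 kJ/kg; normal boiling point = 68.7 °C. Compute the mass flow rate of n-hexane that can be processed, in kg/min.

ṁ = 42.5 kg/min

Δh = 2.26×(68.7−42.9) + 335.0 + 1.66×(170−68.7) = 561.47 kJ/kg
Q = 398 kJ/s = 398 kJ/s = 23880 kJ/min
ṁ = Q/Δh = 23880 / 561.47 = 42.532 kg/min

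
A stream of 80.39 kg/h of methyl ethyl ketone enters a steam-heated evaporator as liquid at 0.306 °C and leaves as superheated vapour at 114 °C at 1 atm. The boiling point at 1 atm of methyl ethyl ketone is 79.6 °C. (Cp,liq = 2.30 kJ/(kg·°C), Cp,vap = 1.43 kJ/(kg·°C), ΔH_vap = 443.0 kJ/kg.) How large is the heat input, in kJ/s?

Q = 15.1 kJ/s

liquid 0.306→79.6 °C: 182.38 kJ/kg
vaporisation at 79.6 °C: 443 kJ/kg
vapour 79.6→114 °C: 49.192 kJ/kg
Δh = 182.38 + 443 + 49.192 = 674.57 kJ/kg
Q = ṁ·Δh = 80.39 kg/h × 674.57 kJ/kg = 54229 kJ/h
|Q| = 15.063 kW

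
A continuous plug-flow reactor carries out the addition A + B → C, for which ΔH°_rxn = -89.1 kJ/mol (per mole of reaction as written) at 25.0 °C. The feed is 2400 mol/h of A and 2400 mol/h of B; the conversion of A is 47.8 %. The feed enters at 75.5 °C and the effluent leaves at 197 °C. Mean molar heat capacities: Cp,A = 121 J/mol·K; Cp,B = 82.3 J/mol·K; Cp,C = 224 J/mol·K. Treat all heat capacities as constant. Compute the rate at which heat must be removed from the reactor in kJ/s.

Q_out = 10.8 kJ/s

Extent of reaction ξ = 0.478 × 2400 = 1147.2 mol/h
Reaction term: ξ·ΔH°_rxn = 1147.2 × -89.1 = -102220 kJ/h
Sensible, feed 75.5→25 °C: -24640 kJ/h
Outlet flows (mol/h): A 1252.8, B 1252.8, C 1147.2
Sensible, products 25→197 °C: 88007 kJ/h
Q = ΔH = -38849 kJ/h = -10.791 kW
Heat removed = 10.791 kJ/s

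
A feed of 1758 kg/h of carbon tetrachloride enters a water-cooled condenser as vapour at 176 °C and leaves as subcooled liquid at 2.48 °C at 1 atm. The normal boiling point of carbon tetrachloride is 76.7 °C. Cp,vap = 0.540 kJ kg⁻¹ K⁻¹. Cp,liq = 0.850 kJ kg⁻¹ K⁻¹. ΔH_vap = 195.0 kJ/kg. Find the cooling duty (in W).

vapour 176→76.7 °C: -53.622 kJ/kg
condensation at 76.7 °C: -195 kJ/kg
liquid 76.7→2.48 °C: -63.087 kJ/kg
Δh = -53.622 + -195 + -63.087 = -311.71 kJ/kg
Q = ṁ·Δh = 1758 kg/h × -311.71 kJ/kg = -547980 kJ/h
|Q| = 152.22 kW = 152220 W

Q_c = 152000 W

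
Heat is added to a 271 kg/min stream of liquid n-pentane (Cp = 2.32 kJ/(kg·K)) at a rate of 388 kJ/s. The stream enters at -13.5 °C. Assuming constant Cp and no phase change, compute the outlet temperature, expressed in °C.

T_out = 23.5 °C

Q = 388 kJ/s = 23280 kJ/min
ΔT = Q/(ṁ·Cp) = 23280/(271×2.32) = 37.028 K
T_out = -13.5 + 37.028 = 23.528 °C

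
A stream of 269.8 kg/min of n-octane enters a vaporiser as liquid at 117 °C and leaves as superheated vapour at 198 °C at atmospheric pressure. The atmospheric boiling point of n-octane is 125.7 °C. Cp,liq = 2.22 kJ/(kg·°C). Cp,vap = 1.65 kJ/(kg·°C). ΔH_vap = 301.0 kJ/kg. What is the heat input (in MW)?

liquid 117→125.7 °C: 19.314 kJ/kg
vaporisation at 125.7 °C: 301 kJ/kg
vapour 125.7→198 °C: 119.29 kJ/kg
Δh = 19.314 + 301 + 119.29 = 439.61 kJ/kg
Q = ṁ·Δh = 269.8 kg/min × 439.61 kJ/kg = 118610 kJ/min
|Q| = 1976.8 kW = 1.9768 MW

Q = 1.98 MW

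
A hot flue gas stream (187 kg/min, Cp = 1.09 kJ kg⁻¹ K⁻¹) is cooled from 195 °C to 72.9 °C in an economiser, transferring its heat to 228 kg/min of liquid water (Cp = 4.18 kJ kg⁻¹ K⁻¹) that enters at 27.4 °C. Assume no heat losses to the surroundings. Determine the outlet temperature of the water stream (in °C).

Heat released by hot stream: Q = 187 × 1.09 × (195 − 72.9) = 24888 kJ/min
Energy balance on cold side (adiabatic exchanger): Q = ṁ_c·Cp_c·(T_c,out − T_c,in)
T_c,out = 27.4 + 24888/(228 × 4.18) = 53.514 °C

T_c,out = 53.5 °C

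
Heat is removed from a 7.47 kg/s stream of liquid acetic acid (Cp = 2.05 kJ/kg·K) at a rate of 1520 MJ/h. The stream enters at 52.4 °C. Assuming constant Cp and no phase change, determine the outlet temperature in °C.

Q = 1520 MJ/h = 422.22 kJ/s
ΔT = Q/(ṁ·Cp) = 422.22/(7.47×2.05) = 27.572 K
T_out = 52.4 − 27.572 = 24.828 °C

T_out = 24.8 °C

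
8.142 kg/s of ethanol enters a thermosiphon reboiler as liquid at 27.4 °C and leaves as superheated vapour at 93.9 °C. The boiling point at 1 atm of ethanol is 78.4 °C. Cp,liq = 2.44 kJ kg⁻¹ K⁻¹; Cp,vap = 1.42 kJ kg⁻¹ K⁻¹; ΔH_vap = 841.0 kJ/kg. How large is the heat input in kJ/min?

liquid 27.4→78.4 °C: 124.44 kJ/kg
vaporisation at 78.4 °C: 841 kJ/kg
vapour 78.4→93.9 °C: 22.01 kJ/kg
Δh = 124.44 + 841 + 22.01 = 987.45 kJ/kg
Q = ṁ·Δh = 8.142 kg/s × 987.45 kJ/kg = 8039.8 kJ/s
|Q| = 8039.8 kW = 482390 kJ/min

Q = 482000 kJ/min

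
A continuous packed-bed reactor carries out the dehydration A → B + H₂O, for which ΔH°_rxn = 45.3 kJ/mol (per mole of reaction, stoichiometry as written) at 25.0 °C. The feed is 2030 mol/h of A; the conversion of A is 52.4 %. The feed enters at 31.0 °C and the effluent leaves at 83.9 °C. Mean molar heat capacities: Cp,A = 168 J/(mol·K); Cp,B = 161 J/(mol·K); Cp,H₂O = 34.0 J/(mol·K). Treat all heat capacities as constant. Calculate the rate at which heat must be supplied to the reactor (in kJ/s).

Extent of reaction ξ = 0.524 × 2030 = 1063.7 mol/h
Reaction term: ξ·ΔH°_rxn = 1063.7 × 45.3 = 48187 kJ/h
Sensible, feed 31.0→25 °C: -2046.2 kJ/h
Outlet flows (mol/h): A 966.28, B 1063.7, H₂O 1063.7
Sensible, products 25→83.9 °C: 21779 kJ/h
Q = ΔH = 67919 kJ/h = 18.866 kW
Heat supplied = 18.866 kJ/s

Q_in = 18.9 kJ/s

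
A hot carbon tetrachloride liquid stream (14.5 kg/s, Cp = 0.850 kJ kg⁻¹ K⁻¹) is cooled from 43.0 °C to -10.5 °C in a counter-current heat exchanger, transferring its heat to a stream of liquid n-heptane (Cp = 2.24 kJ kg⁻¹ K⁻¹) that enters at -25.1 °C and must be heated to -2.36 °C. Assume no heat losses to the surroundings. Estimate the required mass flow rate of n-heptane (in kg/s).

Heat released by hot stream: Q = 14.5 × 0.850 × (43.0 − -10.5) = 659.39 kJ/s
Energy balance on cold side (adiabatic exchanger): Q = ṁ_c·Cp_c·(T_c,out − T_c,in)
ṁ_c = 659.39 / [2.24 × (-2.36 − -25.1)] = 12.945 kg/s

ṁ_c = 12.9 kg/s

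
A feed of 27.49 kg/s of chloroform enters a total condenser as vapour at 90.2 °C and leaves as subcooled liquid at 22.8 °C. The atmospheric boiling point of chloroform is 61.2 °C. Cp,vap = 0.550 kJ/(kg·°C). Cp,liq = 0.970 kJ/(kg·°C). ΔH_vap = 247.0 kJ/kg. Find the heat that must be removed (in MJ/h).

vapour 90.2→61.2 °C: -15.95 kJ/kg
condensation at 61.2 °C: -247 kJ/kg
liquid 61.2→22.8 °C: -37.248 kJ/kg
Δh = -15.95 + -247 + -37.248 = -300.2 kJ/kg
Q = ṁ·Δh = 27.49 kg/s × -300.2 kJ/kg = -8252.4 kJ/s
|Q| = 8252.4 kW = 29709 MJ/h

Q_c = 29700 MJ/h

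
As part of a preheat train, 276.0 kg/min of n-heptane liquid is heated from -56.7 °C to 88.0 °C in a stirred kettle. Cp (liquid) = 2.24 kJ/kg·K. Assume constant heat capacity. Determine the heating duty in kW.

Q = ṁ·Cp·ΔT = 276.0 × 2.24 × (88.0 − -56.7) = 89459 kJ/min
Converting: 89459 / 60 s = 1491 kW

Q = 1490 kW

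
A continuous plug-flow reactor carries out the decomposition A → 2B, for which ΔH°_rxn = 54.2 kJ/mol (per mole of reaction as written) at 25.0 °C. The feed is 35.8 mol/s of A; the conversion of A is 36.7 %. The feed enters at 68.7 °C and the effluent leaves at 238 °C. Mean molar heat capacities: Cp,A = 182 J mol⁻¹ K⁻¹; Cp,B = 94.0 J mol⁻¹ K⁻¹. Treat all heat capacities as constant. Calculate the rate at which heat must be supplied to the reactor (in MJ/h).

Extent of reaction ξ = 0.367 × 35.8 = 13.139 mol/s
Reaction term: ξ·ΔH°_rxn = 13.139 × 54.2 = 712.11 kJ/s
Sensible, feed 68.7→25 °C: -284.73 kJ/s
Outlet flows (mol/s): A 22.661, B 26.277
Sensible, products 25→238 °C: 1404.6 kJ/s
Q = ΔH = 1832 kJ/s = 1832 kW
Heat supplied = 6595.2 MJ/h

Q_in = 6600 MJ/h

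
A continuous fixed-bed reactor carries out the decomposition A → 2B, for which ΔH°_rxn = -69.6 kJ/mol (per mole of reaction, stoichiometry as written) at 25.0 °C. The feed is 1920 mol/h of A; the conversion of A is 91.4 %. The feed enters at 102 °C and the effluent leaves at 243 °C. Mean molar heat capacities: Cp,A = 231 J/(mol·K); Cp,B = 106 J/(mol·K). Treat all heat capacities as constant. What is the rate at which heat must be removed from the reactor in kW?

Extent of reaction ξ = 0.914 × 1920 = 1754.9 mol/h
Reaction term: ξ·ΔH°_rxn = 1754.9 × -69.6 = -122140 kJ/h
Sensible, feed 102→25 °C: -34151 kJ/h
Outlet flows (mol/h): A 165.12, B 3509.8
Sensible, products 25→243 °C: 89419 kJ/h
Q = ΔH = -66872 kJ/h = -18.576 kW
Heat removed = 18.576 kW

Q_out = 18.6 kW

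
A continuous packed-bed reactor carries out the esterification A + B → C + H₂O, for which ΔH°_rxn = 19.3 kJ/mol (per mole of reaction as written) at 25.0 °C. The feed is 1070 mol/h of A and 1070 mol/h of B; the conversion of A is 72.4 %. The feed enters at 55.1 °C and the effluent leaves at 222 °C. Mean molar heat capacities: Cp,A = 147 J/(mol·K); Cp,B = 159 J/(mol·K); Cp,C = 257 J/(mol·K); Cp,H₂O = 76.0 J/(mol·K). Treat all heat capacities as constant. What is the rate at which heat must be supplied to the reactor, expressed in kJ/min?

Q_in = 1230 kJ/min

Extent of reaction ξ = 0.724 × 1070 = 774.68 mol/h
Reaction term: ξ·ΔH°_rxn = 774.68 × 19.3 = 14951 kJ/h
Sensible, feed 55.1→25 °C: -9855.3 kJ/h
Outlet flows (mol/h): A 295.32, B 295.32, C 774.68, H₂O 774.68
Sensible, products 25→222 °C: 68622 kJ/h
Q = ΔH = 73718 kJ/h = 20.477 kW
Heat supplied = 1228.6 kJ/min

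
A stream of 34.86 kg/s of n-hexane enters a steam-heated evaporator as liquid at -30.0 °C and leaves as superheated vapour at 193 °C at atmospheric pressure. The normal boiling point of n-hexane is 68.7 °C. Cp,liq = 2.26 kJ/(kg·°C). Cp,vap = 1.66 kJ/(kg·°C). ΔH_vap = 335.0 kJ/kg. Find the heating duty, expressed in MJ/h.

Q = 95900 MJ/h

liquid -30.0→68.7 °C: 223.06 kJ/kg
vaporisation at 68.7 °C: 335 kJ/kg
vapour 68.7→193 °C: 206.34 kJ/kg
Δh = 223.06 + 335 + 206.34 = 764.4 kJ/kg
Q = ṁ·Δh = 34.86 kg/s × 764.4 kJ/kg = 26647 kJ/s
|Q| = 26647 kW = 95929 MJ/h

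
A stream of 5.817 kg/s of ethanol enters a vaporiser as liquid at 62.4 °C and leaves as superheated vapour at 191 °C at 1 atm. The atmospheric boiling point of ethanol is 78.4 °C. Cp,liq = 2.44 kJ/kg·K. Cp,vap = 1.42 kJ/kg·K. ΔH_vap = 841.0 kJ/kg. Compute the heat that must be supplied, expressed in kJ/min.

Q = 363000 kJ/min

liquid 62.4→78.4 °C: 39.04 kJ/kg
vaporisation at 78.4 °C: 841 kJ/kg
vapour 78.4→191 °C: 159.89 kJ/kg
Δh = 39.04 + 841 + 159.89 = 1039.9 kJ/kg
Q = ṁ·Δh = 5.817 kg/s × 1039.9 kJ/kg = 6049.3 kJ/s
|Q| = 6049.3 kW = 362960 kJ/min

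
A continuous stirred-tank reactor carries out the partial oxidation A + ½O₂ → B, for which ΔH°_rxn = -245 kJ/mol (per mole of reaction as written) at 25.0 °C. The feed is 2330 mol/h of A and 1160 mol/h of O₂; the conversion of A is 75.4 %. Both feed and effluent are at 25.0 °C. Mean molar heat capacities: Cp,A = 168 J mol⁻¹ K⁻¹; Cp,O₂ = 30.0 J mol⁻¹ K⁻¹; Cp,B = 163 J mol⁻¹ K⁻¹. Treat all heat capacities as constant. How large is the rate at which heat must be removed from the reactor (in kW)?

Q_out = 120 kW

Extent of reaction ξ = 0.754 × 2330 = 1756.8 mol/h
Reaction term: ξ·ΔH°_rxn = 1756.8 × -245 = -430420 kJ/h
Q = ΔH = -430420 kJ/h = -119.56 kW
Heat removed = 119.56 kW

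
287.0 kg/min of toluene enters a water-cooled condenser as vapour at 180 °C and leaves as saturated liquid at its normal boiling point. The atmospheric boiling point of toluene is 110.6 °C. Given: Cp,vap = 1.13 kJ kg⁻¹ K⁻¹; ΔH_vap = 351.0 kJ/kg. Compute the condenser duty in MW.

Q_c = 2.05 MW

vapour 180→110.6 °C: -78.422 kJ/kg
condensation at 110.6 °C: -351 kJ/kg
Δh = -78.422 + -351 = -429.42 kJ/kg
Q = ṁ·Δh = 287.0 kg/min × -429.42 kJ/kg = -123240 kJ/min
|Q| = 2054.1 kW = 2.0541 MW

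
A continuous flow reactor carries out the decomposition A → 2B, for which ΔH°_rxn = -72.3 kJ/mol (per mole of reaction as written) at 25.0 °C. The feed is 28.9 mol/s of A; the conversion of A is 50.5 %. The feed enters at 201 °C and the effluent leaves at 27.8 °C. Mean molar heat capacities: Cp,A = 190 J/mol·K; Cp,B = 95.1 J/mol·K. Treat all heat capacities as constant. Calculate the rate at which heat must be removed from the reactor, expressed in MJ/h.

Q_out = 7220 MJ/h

Extent of reaction ξ = 0.505 × 28.9 = 14.595 mol/s
Reaction term: ξ·ΔH°_rxn = 14.595 × -72.3 = -1055.2 kJ/s
Sensible, feed 201→25 °C: -966.42 kJ/s
Outlet flows (mol/s): A 14.305, B 29.189
Sensible, products 25→27.8 °C: 15.383 kJ/s
Q = ΔH = -2006.2 kJ/s = -2006.2 kW
Heat removed = 7222.4 MJ/h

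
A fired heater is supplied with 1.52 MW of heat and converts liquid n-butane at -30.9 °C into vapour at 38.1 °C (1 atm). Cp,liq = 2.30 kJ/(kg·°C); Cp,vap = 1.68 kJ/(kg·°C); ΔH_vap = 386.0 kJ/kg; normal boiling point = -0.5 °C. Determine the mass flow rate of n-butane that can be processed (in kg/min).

Δh = 2.30×(-0.5−-30.9) + 386.0 + 1.68×(38.1−-0.5) = 520.77 kJ/kg
Q = 1.52 MW = 1520 kJ/s = 91200 kJ/min
ṁ = Q/Δh = 91200 / 520.77 = 175.13 kg/min

ṁ = 175 kg/min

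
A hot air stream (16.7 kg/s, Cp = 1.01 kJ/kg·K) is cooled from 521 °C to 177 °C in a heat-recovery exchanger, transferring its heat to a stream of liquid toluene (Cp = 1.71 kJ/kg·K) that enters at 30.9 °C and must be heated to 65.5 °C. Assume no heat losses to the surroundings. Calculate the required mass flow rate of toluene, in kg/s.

Heat released by hot stream: Q = 16.7 × 1.01 × (521 − 177) = 5802.2 kJ/s
Energy balance on cold side (adiabatic exchanger): Q = ṁ_c·Cp_c·(T_c,out − T_c,in)
ṁ_c = 5802.2 / [1.71 × (65.5 − 30.9)] = 98.067 kg/s

ṁ_c = 98.1 kg/s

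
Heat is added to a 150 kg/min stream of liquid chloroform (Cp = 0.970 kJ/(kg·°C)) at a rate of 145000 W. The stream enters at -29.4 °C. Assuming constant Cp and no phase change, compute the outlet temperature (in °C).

T_out = 30.4 °C

Q = 145000 W = 8700 kJ/min
ΔT = Q/(ṁ·Cp) = 8700/(150×0.970) = 59.794 K
T_out = -29.4 + 59.794 = 30.394 °C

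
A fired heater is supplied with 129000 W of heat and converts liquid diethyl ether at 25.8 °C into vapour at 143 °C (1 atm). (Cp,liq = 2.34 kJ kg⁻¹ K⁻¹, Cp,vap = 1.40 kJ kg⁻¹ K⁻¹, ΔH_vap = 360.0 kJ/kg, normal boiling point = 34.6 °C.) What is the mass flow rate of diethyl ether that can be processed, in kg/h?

Δh = 2.34×(34.6−25.8) + 360.0 + 1.40×(143−34.6) = 532.35 kJ/kg
Q = 129000 W = 129 kJ/s = 464400 kJ/h
ṁ = Q/Δh = 464400 / 532.35 = 872.36 kg/h

ṁ = 872 kg/h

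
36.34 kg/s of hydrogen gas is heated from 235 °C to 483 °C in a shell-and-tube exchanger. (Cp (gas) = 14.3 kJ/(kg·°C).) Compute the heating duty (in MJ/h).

Q = ṁ·Cp·ΔT = 36.34 × 14.3 × (483 − 235) = 128880 kJ/s
Heating duty = 463950 MJ/h

Q = 464000 MJ/h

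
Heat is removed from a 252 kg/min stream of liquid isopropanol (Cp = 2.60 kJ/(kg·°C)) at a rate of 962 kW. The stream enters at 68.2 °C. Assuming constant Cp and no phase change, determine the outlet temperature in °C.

Q = 962 kW = 57720 kJ/min
ΔT = Q/(ṁ·Cp) = 57720/(252×2.60) = 88.095 K
T_out = 68.2 − 88.095 = -19.895 °C

T_out = -19.9 °C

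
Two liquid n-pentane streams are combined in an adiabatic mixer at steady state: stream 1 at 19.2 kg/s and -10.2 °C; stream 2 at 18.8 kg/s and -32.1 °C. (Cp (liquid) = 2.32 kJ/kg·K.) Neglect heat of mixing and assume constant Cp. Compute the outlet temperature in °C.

No heat crosses the boundary, so H_out = H_in.
T_out = Σ ṁᵢCp,ᵢTᵢ / Σ ṁᵢCp,ᵢ
      = -1854.4 / 88.16 = -21.035 °C

T_out = -21.0 °C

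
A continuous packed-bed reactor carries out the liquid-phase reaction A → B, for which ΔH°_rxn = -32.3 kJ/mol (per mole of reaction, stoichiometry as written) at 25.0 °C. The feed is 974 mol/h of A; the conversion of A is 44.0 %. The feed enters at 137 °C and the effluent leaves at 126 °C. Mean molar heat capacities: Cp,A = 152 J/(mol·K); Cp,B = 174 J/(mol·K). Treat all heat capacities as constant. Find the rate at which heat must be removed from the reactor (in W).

Extent of reaction ξ = 0.440 × 974 = 428.56 mol/h
Reaction term: ξ·ΔH°_rxn = 428.56 × -32.3 = -13842 kJ/h
Sensible, feed 137→25 °C: -16581 kJ/h
Outlet flows (mol/h): A 545.44, B 428.56
Sensible, products 25→126 °C: 15905 kJ/h
Q = ΔH = -14519 kJ/h = -4.033 kW
Heat removed = 4033 W

Q_out = 4030 W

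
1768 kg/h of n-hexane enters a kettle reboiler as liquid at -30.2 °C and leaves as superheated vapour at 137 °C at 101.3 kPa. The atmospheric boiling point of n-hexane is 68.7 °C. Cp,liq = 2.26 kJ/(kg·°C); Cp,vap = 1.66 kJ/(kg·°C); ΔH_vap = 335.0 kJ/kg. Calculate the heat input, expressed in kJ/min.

Q = 19800 kJ/min

liquid -30.2→68.7 °C: 223.51 kJ/kg
vaporisation at 68.7 °C: 335 kJ/kg
vapour 68.7→137 °C: 113.38 kJ/kg
Δh = 223.51 + 335 + 113.38 = 671.89 kJ/kg
Q = ṁ·Δh = 1768 kg/h × 671.89 kJ/kg = 1.1879e+06 kJ/h
|Q| = 329.97 kW = 19798 kJ/min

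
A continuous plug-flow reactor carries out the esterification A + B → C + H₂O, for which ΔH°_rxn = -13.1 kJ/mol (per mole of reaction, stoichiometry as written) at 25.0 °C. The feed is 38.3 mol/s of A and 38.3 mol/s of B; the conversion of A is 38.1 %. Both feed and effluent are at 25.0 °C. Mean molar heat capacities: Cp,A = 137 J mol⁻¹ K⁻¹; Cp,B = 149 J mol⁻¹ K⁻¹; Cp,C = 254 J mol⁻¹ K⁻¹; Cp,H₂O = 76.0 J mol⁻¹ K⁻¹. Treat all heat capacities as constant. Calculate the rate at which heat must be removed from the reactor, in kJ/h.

Q_out = 688000 kJ/h

Extent of reaction ξ = 0.381 × 38.3 = 14.592 mol/s
Reaction term: ξ·ΔH°_rxn = 14.592 × -13.1 = -191.16 kJ/s
Q = ΔH = -191.16 kJ/s = -191.16 kW
Heat removed = 688170 kJ/h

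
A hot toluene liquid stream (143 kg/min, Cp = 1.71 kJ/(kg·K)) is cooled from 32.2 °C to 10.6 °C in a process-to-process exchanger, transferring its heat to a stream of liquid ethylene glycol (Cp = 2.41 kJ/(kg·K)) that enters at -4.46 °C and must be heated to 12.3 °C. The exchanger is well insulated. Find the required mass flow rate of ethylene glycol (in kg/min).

ṁ_c = 131 kg/min

Heat released by hot stream: Q = 143 × 1.71 × (32.2 − 10.6) = 5281.8 kJ/min
Energy balance on cold side (adiabatic exchanger): Q = ṁ_c·Cp_c·(T_c,out − T_c,in)
ṁ_c = 5281.8 / [2.41 × (12.3 − -4.46)] = 130.77 kg/min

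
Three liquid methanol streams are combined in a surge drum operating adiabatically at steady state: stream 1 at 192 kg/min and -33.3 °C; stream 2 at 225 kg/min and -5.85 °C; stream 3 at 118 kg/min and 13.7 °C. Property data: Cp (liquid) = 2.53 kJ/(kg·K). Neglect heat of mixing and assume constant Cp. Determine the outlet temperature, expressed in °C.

T_out = -11.4 °C

No heat crosses the boundary, so H_out = H_in.
T_out = Σ ṁᵢCp,ᵢTᵢ / Σ ṁᵢCp,ᵢ
      = -15416 / 1353.5 = -11.389 °C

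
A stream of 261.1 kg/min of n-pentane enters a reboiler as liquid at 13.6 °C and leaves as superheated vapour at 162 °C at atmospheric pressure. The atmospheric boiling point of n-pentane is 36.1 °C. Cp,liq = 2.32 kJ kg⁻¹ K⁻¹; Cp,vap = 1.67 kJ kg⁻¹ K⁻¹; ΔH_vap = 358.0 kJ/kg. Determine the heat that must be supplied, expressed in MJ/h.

Q = 9720 MJ/h

liquid 13.6→36.1 °C: 52.2 kJ/kg
vaporisation at 36.1 °C: 358 kJ/kg
vapour 36.1→162 °C: 210.25 kJ/kg
Δh = 52.2 + 358 + 210.25 = 620.45 kJ/kg
Q = ṁ·Δh = 261.1 kg/min × 620.45 kJ/kg = 162000 kJ/min
|Q| = 2700 kW = 9720 MJ/h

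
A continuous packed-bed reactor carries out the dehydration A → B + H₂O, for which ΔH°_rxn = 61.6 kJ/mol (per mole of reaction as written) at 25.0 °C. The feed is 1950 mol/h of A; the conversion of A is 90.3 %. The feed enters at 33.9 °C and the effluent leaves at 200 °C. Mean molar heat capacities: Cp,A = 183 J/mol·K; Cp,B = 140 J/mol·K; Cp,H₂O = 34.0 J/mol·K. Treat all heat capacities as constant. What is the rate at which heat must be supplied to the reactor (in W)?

Q_in = 45800 W

Extent of reaction ξ = 0.903 × 1950 = 1760.9 mol/h
Reaction term: ξ·ΔH°_rxn = 1760.9 × 61.6 = 108470 kJ/h
Sensible, feed 33.9→25 °C: -3176 kJ/h
Outlet flows (mol/h): A 189.15, B 1760.9, H₂O 1760.9
Sensible, products 25→200 °C: 59675 kJ/h
Q = ΔH = 164970 kJ/h = 45.824 kW
Heat supplied = 45824 W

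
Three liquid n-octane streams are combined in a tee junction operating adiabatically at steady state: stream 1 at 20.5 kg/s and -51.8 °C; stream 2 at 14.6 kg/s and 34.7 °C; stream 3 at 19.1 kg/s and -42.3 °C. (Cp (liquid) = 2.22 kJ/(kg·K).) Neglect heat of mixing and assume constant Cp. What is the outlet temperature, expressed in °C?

Energy balance with Q = 0: Σ ṁᵢCp,ᵢ(T_out − Tᵢ) = 0
Σ ṁᵢCp,ᵢTᵢ = 20.5×2.22×-51.8 + 14.6×2.22×34.7 + 19.1×2.22×-42.3 = -3026.3
Σ ṁᵢCp,ᵢ = 20.5×2.22 + 14.6×2.22 + 19.1×2.22 = 120.32
T_out = -3026.3 / 120.32 = -25.151 °C

T_out = -25.2 °C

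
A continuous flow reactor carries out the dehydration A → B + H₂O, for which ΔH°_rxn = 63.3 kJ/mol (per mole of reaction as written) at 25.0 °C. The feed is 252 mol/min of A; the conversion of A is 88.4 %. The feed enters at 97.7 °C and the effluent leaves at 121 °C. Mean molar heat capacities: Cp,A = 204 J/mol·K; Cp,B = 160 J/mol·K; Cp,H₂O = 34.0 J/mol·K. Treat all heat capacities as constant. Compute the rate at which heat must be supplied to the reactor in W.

Q_in = 251000 W

Extent of reaction ξ = 0.884 × 252 = 222.77 mol/min
Reaction term: ξ·ΔH°_rxn = 222.77 × 63.3 = 14101 kJ/min
Sensible, feed 97.7→25 °C: -3737.4 kJ/min
Outlet flows (mol/min): A 29.232, B 222.77, H₂O 222.77
Sensible, products 25→121 °C: 4721.3 kJ/min
Q = ΔH = 15085 kJ/min = 251.42 kW
Heat supplied = 251420 W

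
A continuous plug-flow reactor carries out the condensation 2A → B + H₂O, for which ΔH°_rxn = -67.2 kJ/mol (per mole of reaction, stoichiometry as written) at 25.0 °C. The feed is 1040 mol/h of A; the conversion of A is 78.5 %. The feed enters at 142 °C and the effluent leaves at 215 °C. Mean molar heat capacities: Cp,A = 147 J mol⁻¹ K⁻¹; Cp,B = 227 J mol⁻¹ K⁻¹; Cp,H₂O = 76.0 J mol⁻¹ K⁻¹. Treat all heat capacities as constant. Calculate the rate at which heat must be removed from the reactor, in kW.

Extent of reaction ξ = 0.785 × 1040 / 2 = 408.2 mol/h
Reaction term: ξ·ΔH°_rxn = 408.2 × -67.2 = -27431 kJ/h
Sensible, feed 142→25 °C: -17887 kJ/h
Outlet flows (mol/h): A 223.6, B 408.2, H₂O 408.2
Sensible, products 25→215 °C: 29745 kJ/h
Q = ΔH = -15573 kJ/h = -4.3258 kW
Heat removed = 4.3258 kW

Q_out = 4.33 kW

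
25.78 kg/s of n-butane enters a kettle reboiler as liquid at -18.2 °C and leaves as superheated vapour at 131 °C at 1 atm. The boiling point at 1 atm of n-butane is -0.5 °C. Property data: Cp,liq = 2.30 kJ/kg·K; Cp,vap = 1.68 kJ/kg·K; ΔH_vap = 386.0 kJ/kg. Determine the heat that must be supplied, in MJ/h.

liquid -18.2→-0.5 °C: 40.71 kJ/kg
vaporisation at -0.5 °C: 386 kJ/kg
vapour -0.5→131 °C: 220.92 kJ/kg
Δh = 40.71 + 386 + 220.92 = 647.63 kJ/kg
Q = ṁ·Δh = 25.78 kg/s × 647.63 kJ/kg = 16696 kJ/s
|Q| = 16696 kW = 60105 MJ/h

Q = 60100 MJ/h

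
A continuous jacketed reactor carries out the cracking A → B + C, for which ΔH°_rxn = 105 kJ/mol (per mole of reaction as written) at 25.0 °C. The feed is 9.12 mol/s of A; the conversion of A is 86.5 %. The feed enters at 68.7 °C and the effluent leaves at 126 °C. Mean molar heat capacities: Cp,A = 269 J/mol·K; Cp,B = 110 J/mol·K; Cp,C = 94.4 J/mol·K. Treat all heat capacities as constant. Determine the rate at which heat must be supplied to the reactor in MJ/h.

Q_in = 3300 MJ/h

Extent of reaction ξ = 0.865 × 9.12 = 7.8888 mol/s
Reaction term: ξ·ΔH°_rxn = 7.8888 × 105 = 828.32 kJ/s
Sensible, feed 68.7→25 °C: -107.21 kJ/s
Outlet flows (mol/s): A 1.2312, B 7.8888, C 7.8888
Sensible, products 25→126 °C: 196.31 kJ/s
Q = ΔH = 917.43 kJ/s = 917.43 kW
Heat supplied = 3302.7 MJ/h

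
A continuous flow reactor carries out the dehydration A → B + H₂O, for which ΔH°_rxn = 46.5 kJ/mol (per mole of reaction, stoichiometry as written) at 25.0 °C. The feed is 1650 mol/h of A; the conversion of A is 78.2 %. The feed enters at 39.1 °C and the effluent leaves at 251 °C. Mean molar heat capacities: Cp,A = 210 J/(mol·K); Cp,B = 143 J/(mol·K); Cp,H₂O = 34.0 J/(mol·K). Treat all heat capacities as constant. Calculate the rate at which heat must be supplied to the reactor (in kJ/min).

Q_in = 2060 kJ/min

Extent of reaction ξ = 0.782 × 1650 = 1290.3 mol/h
Reaction term: ξ·ΔH°_rxn = 1290.3 × 46.5 = 59999 kJ/h
Sensible, feed 39.1→25 °C: -4885.7 kJ/h
Outlet flows (mol/h): A 359.7, B 1290.3, H₂O 1290.3
Sensible, products 25→251 °C: 68686 kJ/h
Q = ΔH = 123800 kJ/h = 34.389 kW
Heat supplied = 2063.3 kJ/min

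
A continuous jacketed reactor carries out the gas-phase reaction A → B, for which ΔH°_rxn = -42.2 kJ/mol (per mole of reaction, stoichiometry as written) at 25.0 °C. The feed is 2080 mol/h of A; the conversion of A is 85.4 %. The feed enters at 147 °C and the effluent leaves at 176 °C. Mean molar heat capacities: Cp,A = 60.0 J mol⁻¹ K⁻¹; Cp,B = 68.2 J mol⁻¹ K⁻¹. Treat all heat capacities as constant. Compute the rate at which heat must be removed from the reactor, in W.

Extent of reaction ξ = 0.854 × 2080 = 1776.3 mol/h
Reaction term: ξ·ΔH°_rxn = 1776.3 × -42.2 = -74961 kJ/h
Sensible, feed 147→25 °C: -15226 kJ/h
Outlet flows (mol/h): A 303.68, B 1776.3
Sensible, products 25→176 °C: 21044 kJ/h
Q = ΔH = -69142 kJ/h = -19.206 kW
Heat removed = 19206 W

Q_out = 19200 W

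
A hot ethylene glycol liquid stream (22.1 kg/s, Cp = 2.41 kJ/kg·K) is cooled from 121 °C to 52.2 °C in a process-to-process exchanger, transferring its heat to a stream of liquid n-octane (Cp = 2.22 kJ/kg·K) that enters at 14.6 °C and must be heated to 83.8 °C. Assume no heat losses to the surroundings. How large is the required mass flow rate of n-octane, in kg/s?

ṁ_c = 23.9 kg/s

Heat released by hot stream: Q = 22.1 × 2.41 × (121 − 52.2) = 3664.4 kJ/s
Energy balance on cold side (adiabatic exchanger): Q = ṁ_c·Cp_c·(T_c,out − T_c,in)
ṁ_c = 3664.4 / [2.22 × (83.8 − 14.6)] = 23.853 kg/s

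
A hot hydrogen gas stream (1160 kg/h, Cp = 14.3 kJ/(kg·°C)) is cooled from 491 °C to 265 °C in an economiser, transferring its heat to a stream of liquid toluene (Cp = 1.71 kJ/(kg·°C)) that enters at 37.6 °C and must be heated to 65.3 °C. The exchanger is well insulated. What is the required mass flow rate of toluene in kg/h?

ṁ_c = 79100 kg/h

Heat released by hot stream: Q = 1160 × 14.3 × (491 − 265) = 3.7489e+06 kJ/h
Energy balance on cold side (adiabatic exchanger): Q = ṁ_c·Cp_c·(T_c,out − T_c,in)
ṁ_c = 3.7489e+06 / [1.71 × (65.3 − 37.6)] = 79146 kg/h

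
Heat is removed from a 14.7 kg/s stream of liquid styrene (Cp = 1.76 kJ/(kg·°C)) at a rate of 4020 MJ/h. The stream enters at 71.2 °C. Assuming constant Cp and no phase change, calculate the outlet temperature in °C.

Q = 4020 MJ/h = 1116.7 kJ/s
ΔT = Q/(ṁ·Cp) = 1116.7/(14.7×1.76) = 43.161 K
T_out = 71.2 − 43.161 = 28.039 °C

T_out = 28.0 °C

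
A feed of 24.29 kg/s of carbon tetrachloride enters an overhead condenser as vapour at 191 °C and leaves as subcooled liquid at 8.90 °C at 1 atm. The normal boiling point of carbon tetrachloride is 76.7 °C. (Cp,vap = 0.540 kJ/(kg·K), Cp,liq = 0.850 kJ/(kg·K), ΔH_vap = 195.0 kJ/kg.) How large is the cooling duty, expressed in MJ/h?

Q_c = 27500 MJ/h

vapour 191→76.7 °C: -61.722 kJ/kg
condensation at 76.7 °C: -195 kJ/kg
liquid 76.7→8.90 °C: -57.63 kJ/kg
Δh = -61.722 + -195 + -57.63 = -314.35 kJ/kg
Q = ṁ·Δh = 24.29 kg/s × -314.35 kJ/kg = -7635.6 kJ/s
|Q| = 7635.6 kW = 27488 MJ/h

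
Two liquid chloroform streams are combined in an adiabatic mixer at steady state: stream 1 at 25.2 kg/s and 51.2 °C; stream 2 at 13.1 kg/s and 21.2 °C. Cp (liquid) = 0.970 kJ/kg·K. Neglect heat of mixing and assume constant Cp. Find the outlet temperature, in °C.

T_out = 40.9 °C

No heat crosses the boundary, so H_out = H_in.
Σ ṁᵢCp,ᵢTᵢ = 25.2×0.970×51.2 + 13.1×0.970×21.2 = 1520.9
Σ ṁᵢCp,ᵢ = 25.2×0.970 + 13.1×0.970 = 37.151
T_out = 1520.9 / 37.151 = 40.939 °C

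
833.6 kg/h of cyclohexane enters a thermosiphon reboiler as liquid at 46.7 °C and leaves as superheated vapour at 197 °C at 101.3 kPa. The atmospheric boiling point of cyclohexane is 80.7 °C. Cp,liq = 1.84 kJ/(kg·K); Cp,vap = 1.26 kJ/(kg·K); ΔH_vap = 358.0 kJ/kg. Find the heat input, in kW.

liquid 46.7→80.7 °C: 62.56 kJ/kg
vaporisation at 80.7 °C: 358 kJ/kg
vapour 80.7→197 °C: 146.54 kJ/kg
Δh = 62.56 + 358 + 146.54 = 567.1 kJ/kg
Q = ṁ·Δh = 833.6 kg/h × 567.1 kJ/kg = 472730 kJ/h
|Q| = 131.31 kW

Q = 131 kW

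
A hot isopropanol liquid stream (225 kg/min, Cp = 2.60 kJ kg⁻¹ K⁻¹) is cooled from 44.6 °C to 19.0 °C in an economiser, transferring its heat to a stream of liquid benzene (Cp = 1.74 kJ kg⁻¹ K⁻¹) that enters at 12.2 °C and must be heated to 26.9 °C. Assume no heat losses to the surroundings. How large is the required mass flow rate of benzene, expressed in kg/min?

Heat released by hot stream: Q = 225 × 2.60 × (44.6 − 19.0) = 14976 kJ/min
Energy balance on cold side (adiabatic exchanger): Q = ṁ_c·Cp_c·(T_c,out − T_c,in)
ṁ_c = 14976 / [1.74 × (26.9 − 12.2)] = 585.5 kg/min

ṁ_c = 586 kg/min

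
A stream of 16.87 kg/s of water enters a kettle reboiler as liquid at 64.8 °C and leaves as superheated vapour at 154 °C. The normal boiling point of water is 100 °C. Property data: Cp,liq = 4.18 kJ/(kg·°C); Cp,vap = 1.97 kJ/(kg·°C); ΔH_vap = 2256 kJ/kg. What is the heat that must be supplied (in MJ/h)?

Q = 152000 MJ/h

liquid 64.8→100 °C: 147.14 kJ/kg
vaporisation at 100 °C: 2256 kJ/kg
vapour 100→154 °C: 106.38 kJ/kg
Δh = 147.14 + 2256 + 106.38 = 2509.5 kJ/kg
Q = ṁ·Δh = 16.87 kg/s × 2509.5 kJ/kg = 42336 kJ/s
|Q| = 42336 kW = 152410 MJ/h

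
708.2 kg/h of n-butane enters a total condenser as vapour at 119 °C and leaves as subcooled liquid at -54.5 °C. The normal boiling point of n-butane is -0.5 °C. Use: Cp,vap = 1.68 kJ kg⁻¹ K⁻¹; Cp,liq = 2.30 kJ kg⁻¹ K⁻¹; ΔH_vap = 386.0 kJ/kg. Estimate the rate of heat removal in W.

vapour 119→-0.5 °C: -200.76 kJ/kg
condensation at -0.5 °C: -386 kJ/kg
liquid -0.5→-54.5 °C: -124.2 kJ/kg
Δh = -200.76 + -386 + -124.2 = -710.96 kJ/kg
Q = ṁ·Δh = 708.2 kg/h × -710.96 kJ/kg = -503500 kJ/h
|Q| = 139.86 kW = 139860 W

Q_c = 140000 W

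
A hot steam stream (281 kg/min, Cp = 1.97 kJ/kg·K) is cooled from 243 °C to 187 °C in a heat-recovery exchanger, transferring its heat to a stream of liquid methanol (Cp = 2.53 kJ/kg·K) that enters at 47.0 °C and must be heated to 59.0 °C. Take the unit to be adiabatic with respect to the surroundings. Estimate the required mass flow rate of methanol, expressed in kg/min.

Heat released by hot stream: Q = 281 × 1.97 × (243 − 187) = 31000 kJ/min
Energy balance on cold side (adiabatic exchanger): Q = ṁ_c·Cp_c·(T_c,out − T_c,in)
ṁ_c = 31000 / [2.53 × (59.0 − 47.0)] = 1021.1 kg/min

ṁ_c = 1020 kg/min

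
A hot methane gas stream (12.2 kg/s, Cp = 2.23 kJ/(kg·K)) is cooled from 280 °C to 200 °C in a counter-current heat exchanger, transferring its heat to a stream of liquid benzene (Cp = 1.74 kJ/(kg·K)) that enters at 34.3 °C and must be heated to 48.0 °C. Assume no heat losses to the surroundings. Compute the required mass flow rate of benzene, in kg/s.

ṁ_c = 91.3 kg/s

Heat released by hot stream: Q = 12.2 × 2.23 × (280 − 200) = 2176.5 kJ/s
Energy balance on cold side (adiabatic exchanger): Q = ṁ_c·Cp_c·(T_c,out − T_c,in)
ṁ_c = 2176.5 / [1.74 × (48.0 − 34.3)] = 91.303 kg/s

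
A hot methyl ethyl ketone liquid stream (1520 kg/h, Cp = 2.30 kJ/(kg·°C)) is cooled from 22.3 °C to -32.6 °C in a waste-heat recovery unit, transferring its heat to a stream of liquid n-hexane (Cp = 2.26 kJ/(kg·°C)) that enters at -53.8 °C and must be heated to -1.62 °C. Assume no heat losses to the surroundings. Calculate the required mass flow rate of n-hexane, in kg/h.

Heat released by hot stream: Q = 1520 × 2.30 × (22.3 − -32.6) = 191930 kJ/h
Energy balance on cold side (adiabatic exchanger): Q = ṁ_c·Cp_c·(T_c,out − T_c,in)
ṁ_c = 191930 / [2.26 × (-1.62 − -53.8)] = 1627.5 kg/h

ṁ_c = 1630 kg/h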